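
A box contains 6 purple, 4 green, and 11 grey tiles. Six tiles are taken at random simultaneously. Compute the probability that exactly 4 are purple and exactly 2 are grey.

Unordered draws without replacement: count favorable combinations over C(21,6).
Favorable = C(6,4) · C(4,0) · C(11,2) = 825; total = C(21,6) = 54264.
P = 825/54264 = 275/18088 ≈ 0.0152.

275/18088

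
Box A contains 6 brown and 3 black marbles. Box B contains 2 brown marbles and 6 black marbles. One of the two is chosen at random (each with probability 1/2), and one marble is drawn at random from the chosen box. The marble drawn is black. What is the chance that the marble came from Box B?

9/13

P(black | Box A) = 1/3; P(black | Box B) = 3/4.
P(black) = 1/2·1/3 + 1/2·3/4 = 13/24.
By Bayes' rule, P(Box B | black) = 3/8 / 13/24 = 9/13 ≈ 0.6923.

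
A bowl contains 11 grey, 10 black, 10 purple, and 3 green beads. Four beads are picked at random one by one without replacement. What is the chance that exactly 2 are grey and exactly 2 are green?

Unordered draws without replacement: count favorable combinations over C(34,4).
Favorable = C(11,2) · C(10,0) · C(10,0) · C(3,2) = 165; total = C(34,4) = 46376.
P = 165/46376 = 15/4216 ≈ 0.0036.

15/4216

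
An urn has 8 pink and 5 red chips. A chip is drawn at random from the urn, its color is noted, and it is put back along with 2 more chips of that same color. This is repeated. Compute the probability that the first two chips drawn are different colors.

16/39

Either red then pink, or pink then red; after the first draw the total is 15.
P = (5/13)·(8/15) + (8/13)·(5/15) = 16/39 ≈ 0.4103.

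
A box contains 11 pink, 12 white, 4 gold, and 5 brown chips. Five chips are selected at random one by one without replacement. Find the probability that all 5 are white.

99/25172

Unordered draws without replacement: count favorable combinations over C(32,5).
Favorable = C(11,0) · C(12,5) · C(4,0) · C(5,0) = 792; total = C(32,5) = 201376.
P = 792/201376 = 99/25172 ≈ 0.0039.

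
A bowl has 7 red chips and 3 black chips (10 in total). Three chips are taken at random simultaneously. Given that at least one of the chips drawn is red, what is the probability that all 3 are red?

P(all 3 red) = C(7,3)/C(10,3) = 7/24; P(at least one red) = 1 − C(3,3)/C(10,3) = 119/120.
Since 'all 3 red' ⊆ 'at least one red', P(all 3 | at least one) = 7/24 / 119/120 = 5/17 ≈ 0.2941.

5/17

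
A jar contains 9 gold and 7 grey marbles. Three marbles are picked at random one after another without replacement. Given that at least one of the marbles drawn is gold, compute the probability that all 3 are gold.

4/25

P(all 3 gold) = C(9,3)/C(16,3) = 3/20; P(at least one gold) = 1 − C(7,3)/C(16,3) = 15/16.
Since 'all 3 gold' ⊆ 'at least one gold', P(all 3 | at least one) = 3/20 / 15/16 = 4/25 ≈ 0.1600.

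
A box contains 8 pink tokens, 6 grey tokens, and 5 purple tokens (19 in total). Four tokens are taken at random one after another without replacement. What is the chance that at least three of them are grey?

275/3876

Sum the hypergeometric tail for j = 3,…,4 grey tokens.
Favorable = C(6,3)·C(13,1) + C(6,4)·C(13,0) = 275; total = C(19,4) = 3876.
P = 275/3876 = 275/3876 ≈ 0.0709.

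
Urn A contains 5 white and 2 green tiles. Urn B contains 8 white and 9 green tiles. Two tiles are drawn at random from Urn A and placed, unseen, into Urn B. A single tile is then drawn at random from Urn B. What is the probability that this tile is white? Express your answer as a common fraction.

66/133

Condition on how many of the transferred tiles are white (from Urn A: 5 white of 7; then Urn B has 19 total).
  0 white: C(5,0)C(2,2)/C(7,2) = 1/21; then P = 8/19
  1 white: C(5,1)C(2,1)/C(7,2) = 10/21; then P = 9/19
  2 white: C(5,2)C(2,0)/C(7,2) = 10/21; then P = 10/19
P(white from Urn B) = 66/133 ≈ 0.4962.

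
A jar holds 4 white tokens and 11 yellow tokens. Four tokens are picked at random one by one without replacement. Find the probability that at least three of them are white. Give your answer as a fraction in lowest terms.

3/91

Sum the hypergeometric tail for j = 3,…,4 white tokens.
Favorable = C(4,3)·C(11,1) + C(4,4)·C(11,0) = 45; total = C(15,4) = 1365.
P = 45/1365 = 3/91 ≈ 0.0330.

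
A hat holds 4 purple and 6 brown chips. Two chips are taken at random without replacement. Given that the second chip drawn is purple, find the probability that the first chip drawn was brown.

P(first=brown and the second chip drawn is purple) = (6/10)·(4/9) = 4/15.
P(the second chip drawn is purple) = Σ over first color = 2/15 + 4/15 = 2/5.
By Bayes, P(first=brown | the second chip drawn is purple) = 4/15 / 2/5 = 2/3 ≈ 0.6667.

2/3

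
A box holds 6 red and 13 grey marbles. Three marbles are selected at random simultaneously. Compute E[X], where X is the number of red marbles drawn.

18/19

By linearity of expectation, E[X] = Σ P(draw i is red); by symmetry each draw (even without replacement) has P(red) = 6/19.
E[X] = 3 · 6/19 = 18/19 ≈ 0.9474.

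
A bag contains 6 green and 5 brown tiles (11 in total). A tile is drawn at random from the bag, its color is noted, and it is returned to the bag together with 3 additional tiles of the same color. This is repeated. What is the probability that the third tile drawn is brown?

5/11

Sum over the four possibilities for the first two draws (brown/not-brown each), tracking how the brown count and total change by +3 per draw.
P(third is brown) = 5/11 ≈ 0.4545. (In a Pólya urn every draw has the same marginal probability 5/11.)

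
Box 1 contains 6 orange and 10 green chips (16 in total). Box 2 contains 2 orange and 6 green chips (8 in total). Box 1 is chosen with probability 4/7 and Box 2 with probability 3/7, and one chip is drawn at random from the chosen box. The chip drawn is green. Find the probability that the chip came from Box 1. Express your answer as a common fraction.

10/19

P(green | Box 1) = 5/8; P(green | Box 2) = 3/4.
P(green) = 4/7·5/8 + 3/7·3/4 = 19/28.
By Bayes' rule, P(Box 1 | green) = 5/14 / 19/28 = 10/19 ≈ 0.5263.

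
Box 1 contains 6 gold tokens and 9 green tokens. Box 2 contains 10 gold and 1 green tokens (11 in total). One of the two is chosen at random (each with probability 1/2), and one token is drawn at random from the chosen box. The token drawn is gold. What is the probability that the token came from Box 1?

P(gold | Box 1) = 2/5; P(gold | Box 2) = 10/11.
P(gold) = 1/2·2/5 + 1/2·10/11 = 36/55.
By Bayes' rule, P(Box 1 | gold) = 1/5 / 36/55 = 11/36 ≈ 0.3056.

11/36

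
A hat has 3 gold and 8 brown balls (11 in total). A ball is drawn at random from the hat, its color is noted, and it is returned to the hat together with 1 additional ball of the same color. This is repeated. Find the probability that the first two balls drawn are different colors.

Either gold then brown, or brown then gold; after the first draw the total is 12.
P = (3/11)·(8/12) + (8/11)·(3/12) = 4/11 ≈ 0.3636.

4/11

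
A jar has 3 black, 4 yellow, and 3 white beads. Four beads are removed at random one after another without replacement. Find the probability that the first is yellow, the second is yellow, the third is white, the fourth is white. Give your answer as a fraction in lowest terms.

1/70

Multiply the conditional probability of each draw in order, without replacement, so each draw removes one from its color and from the total.
P = (4/10) · (3/9) · (3/8) · (2/7) = 1/70 ≈ 0.0143.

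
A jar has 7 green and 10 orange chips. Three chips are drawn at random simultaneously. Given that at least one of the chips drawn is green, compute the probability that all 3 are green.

P(all 3 green) = C(7,3)/C(17,3) = 7/136; P(at least one green) = 1 − C(10,3)/C(17,3) = 14/17.
Since 'all 3 green' ⊆ 'at least one green', P(all 3 | at least one) = 7/136 / 14/17 = 1/16 ≈ 0.0625.

1/16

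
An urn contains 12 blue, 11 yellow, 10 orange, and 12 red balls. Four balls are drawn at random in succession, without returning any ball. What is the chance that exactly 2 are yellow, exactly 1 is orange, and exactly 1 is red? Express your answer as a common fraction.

Unordered draws without replacement: count favorable combinations over C(45,4).
Favorable = C(12,0) · C(11,2) · C(10,1) · C(12,1) = 6600; total = C(45,4) = 148995.
P = 6600/148995 = 40/903 ≈ 0.0443.

40/903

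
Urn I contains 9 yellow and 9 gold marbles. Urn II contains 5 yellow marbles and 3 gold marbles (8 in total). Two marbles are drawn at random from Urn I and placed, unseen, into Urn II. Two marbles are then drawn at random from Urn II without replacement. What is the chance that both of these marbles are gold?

Condition on how many of the transferred marbles are gold (from Urn I: 9 gold of 18; then Urn II has 10 total).
  0 gold: C(9,0)C(9,2)/C(18,2) = 4/17; then P = C(3,2)/C(10,2) = 1/15
  1 gold: C(9,1)C(9,1)/C(18,2) = 9/17; then P = C(4,2)/C(10,2) = 2/15
  2 gold: C(9,2)C(9,0)/C(18,2) = 4/17; then P = C(5,2)/C(10,2) = 2/9
P(both gold) = 106/765 ≈ 0.1386.

106/765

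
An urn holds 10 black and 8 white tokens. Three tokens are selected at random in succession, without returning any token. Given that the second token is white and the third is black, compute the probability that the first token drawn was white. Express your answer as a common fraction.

P(first=white and the second token is white and the third is black) = (8/18)·(7/17)·(10/16) = 35/306.
P(E) = Σ over first color = 5/34 + 35/306 = 40/153.
By Bayes, P(first=white | E) = 35/306 / 40/153 = 7/16 ≈ 0.4375.

7/16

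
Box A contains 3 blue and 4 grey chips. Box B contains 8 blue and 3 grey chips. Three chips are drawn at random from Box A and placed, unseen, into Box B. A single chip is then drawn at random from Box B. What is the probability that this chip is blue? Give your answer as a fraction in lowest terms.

Condition on how many of the transferred chips are blue (from Box A: 3 blue of 7; then Box B has 14 total).
  0 blue: C(3,0)C(4,3)/C(7,3) = 4/35; then P = 8/14
  1 blue: C(3,1)C(4,2)/C(7,3) = 18/35; then P = 9/14
  2 blue: C(3,2)C(4,1)/C(7,3) = 12/35; then P = 10/14
  3 blue: C(3,3)C(4,0)/C(7,3) = 1/35; then P = 11/14
P(blue from Box B) = 65/98 ≈ 0.6633.

65/98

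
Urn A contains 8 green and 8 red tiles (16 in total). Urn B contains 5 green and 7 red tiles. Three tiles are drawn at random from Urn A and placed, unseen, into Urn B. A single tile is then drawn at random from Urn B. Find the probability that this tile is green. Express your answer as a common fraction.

13/30

Condition on how many of the transferred tiles are green (from Urn A: 8 green of 16; then Urn B has 15 total).
  0 green: C(8,0)C(8,3)/C(16,3) = 1/10; then P = 5/15
  1 green: C(8,1)C(8,2)/C(16,3) = 2/5; then P = 6/15
  2 green: C(8,2)C(8,1)/C(16,3) = 2/5; then P = 7/15
  3 green: C(8,3)C(8,0)/C(16,3) = 1/10; then P = 8/15
P(green from Urn B) = 13/30 ≈ 0.4333.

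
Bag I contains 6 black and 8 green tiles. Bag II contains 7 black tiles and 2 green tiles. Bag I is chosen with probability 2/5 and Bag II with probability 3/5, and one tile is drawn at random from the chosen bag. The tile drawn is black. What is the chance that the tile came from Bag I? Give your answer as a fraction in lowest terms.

P(black | Bag I) = 3/7; P(black | Bag II) = 7/9.
P(black) = 2/5·3/7 + 3/5·7/9 = 67/105.
By Bayes' rule, P(Bag I | black) = 6/35 / 67/105 = 18/67 ≈ 0.2687.

18/67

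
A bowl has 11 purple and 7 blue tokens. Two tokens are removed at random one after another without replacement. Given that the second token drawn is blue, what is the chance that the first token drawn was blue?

P(first=blue and the second token drawn is blue) = (7/18)·(6/17) = 7/51.
P(the second token drawn is blue) = Σ over first color = 77/306 + 7/51 = 7/18.
By Bayes, P(first=blue | the second token drawn is blue) = 7/51 / 7/18 = 6/17 ≈ 0.3529.

6/17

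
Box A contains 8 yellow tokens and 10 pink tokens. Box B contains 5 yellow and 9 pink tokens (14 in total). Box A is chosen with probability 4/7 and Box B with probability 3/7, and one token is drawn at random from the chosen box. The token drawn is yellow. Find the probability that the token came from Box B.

P(yellow | Box A) = 4/9; P(yellow | Box B) = 5/14.
P(yellow) = 4/7·4/9 + 3/7·5/14 = 359/882.
By Bayes' rule, P(Box B | yellow) = 15/98 / 359/882 = 135/359 ≈ 0.3760.

135/359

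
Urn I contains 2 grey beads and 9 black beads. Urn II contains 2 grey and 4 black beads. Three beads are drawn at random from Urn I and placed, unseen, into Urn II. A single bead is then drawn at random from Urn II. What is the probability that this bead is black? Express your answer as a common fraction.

71/99

Condition on how many of the transferred beads are black (from Urn I: 9 black of 11; then Urn II has 9 total).
  1 black: C(9,1)C(2,2)/C(11,3) = 3/55; then P = 5/9
  2 black: C(9,2)C(2,1)/C(11,3) = 24/55; then P = 6/9
  3 black: C(9,3)C(2,0)/C(11,3) = 28/55; then P = 7/9
P(black from Urn II) = 71/99 ≈ 0.7172.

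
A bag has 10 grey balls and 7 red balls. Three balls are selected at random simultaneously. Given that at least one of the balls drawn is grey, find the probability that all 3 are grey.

8/43

P(all 3 grey) = C(10,3)/C(17,3) = 3/17; P(at least one grey) = 1 − C(7,3)/C(17,3) = 129/136.
Since 'all 3 grey' ⊆ 'at least one grey', P(all 3 | at least one) = 3/17 / 129/136 = 8/43 ≈ 0.1860.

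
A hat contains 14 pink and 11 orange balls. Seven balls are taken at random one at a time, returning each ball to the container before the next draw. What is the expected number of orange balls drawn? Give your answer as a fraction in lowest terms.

77/25

By linearity of expectation, E[X] = Σ P(draw i is orange); each independent draw has P(orange) = 11/25.
E[X] = 7 · 11/25 = 77/25 ≈ 3.0800.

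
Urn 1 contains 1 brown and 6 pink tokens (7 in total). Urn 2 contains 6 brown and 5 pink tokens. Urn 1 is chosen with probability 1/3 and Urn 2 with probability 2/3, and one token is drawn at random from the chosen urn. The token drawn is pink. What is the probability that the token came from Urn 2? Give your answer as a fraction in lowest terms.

P(pink | Urn 1) = 6/7; P(pink | Urn 2) = 5/11.
P(pink) = 1/3·6/7 + 2/3·5/11 = 136/231.
By Bayes' rule, P(Urn 2 | pink) = 10/33 / 136/231 = 35/68 ≈ 0.5147.

35/68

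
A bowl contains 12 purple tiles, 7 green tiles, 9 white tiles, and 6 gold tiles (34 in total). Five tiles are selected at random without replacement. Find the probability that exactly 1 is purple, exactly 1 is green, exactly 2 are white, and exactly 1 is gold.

378/5797

Unordered draws without replacement: count favorable combinations over C(34,5).
Favorable = C(12,1) · C(7,1) · C(9,2) · C(6,1) = 18144; total = C(34,5) = 278256.
P = 18144/278256 = 378/5797 ≈ 0.0652.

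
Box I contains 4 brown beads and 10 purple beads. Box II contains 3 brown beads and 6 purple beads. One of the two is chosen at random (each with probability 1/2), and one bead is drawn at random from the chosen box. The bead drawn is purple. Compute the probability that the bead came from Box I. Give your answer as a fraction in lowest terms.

15/29

P(purple | Box I) = 5/7; P(purple | Box II) = 2/3.
P(purple) = 1/2·5/7 + 1/2·2/3 = 29/42.
By Bayes' rule, P(Box I | purple) = 5/14 / 29/42 = 15/29 ≈ 0.5172.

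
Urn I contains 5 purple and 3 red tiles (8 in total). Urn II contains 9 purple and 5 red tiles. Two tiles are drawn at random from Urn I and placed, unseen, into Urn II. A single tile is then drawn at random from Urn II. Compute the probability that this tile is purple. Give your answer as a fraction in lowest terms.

41/64

Condition on how many of the transferred tiles are purple (from Urn I: 5 purple of 8; then Urn II has 16 total).
  0 purple: C(5,0)C(3,2)/C(8,2) = 3/28; then P = 9/16
  1 purple: C(5,1)C(3,1)/C(8,2) = 15/28; then P = 10/16
  2 purple: C(5,2)C(3,0)/C(8,2) = 5/14; then P = 11/16
P(purple from Urn II) = 41/64 ≈ 0.6406.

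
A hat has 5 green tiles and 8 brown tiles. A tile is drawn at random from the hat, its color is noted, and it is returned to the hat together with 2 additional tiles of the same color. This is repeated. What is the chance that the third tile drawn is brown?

Sum over the four possibilities for the first two draws (brown/not-brown each), tracking how the brown count and total change by +2 per draw.
P(third is brown) = 8/13 ≈ 0.6154. (In a Pólya urn every draw has the same marginal probability 8/13.)

8/13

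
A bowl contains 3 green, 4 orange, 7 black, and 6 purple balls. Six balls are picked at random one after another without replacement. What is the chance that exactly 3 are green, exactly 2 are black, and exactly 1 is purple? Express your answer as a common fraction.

21/6460

Unordered draws without replacement: count favorable combinations over C(20,6).
Favorable = C(3,3) · C(4,0) · C(7,2) · C(6,1) = 126; total = C(20,6) = 38760.
P = 126/38760 = 21/6460 ≈ 0.0033.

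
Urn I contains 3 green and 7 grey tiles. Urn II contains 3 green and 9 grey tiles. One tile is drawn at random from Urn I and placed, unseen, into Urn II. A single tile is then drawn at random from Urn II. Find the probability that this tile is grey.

Condition on how many of the transferred tiles are grey (from Urn I: 7 grey of 10; then Urn II has 13 total).
  0 grey: C(7,0)C(3,1)/C(10,1) = 3/10; then P = 9/13
  1 grey: C(7,1)C(3,0)/C(10,1) = 7/10; then P = 10/13
P(grey from Urn II) = 97/130 ≈ 0.7462.

97/130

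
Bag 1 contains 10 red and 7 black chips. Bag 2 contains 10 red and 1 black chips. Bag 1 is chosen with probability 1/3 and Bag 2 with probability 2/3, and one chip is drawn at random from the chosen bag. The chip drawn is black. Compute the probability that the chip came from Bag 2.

P(black | Bag 1) = 7/17; P(black | Bag 2) = 1/11.
P(black) = 1/3·7/17 + 2/3·1/11 = 37/187.
By Bayes' rule, P(Bag 2 | black) = 2/33 / 37/187 = 34/111 ≈ 0.3063.

34/111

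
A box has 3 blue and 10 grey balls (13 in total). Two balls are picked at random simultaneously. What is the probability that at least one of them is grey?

Use the complement: P(at least one grey) = 1 − P(no grey).
P(none) = C(3,2)/C(13,2) = 3/78.
So P = 1 − 3/78 = 25/26 ≈ 0.9615.

25/26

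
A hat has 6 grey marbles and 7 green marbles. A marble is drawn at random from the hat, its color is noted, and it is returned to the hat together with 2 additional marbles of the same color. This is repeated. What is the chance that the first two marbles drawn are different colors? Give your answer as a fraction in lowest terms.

28/65

Either green then grey, or grey then green; after the first draw the total is 15.
P = (7/13)·(6/15) + (6/13)·(7/15) = 28/65 ≈ 0.4308.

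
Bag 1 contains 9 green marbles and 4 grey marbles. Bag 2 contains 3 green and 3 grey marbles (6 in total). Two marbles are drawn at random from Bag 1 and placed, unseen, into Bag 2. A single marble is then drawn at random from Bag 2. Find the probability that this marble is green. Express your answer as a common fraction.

57/104

Condition on how many of the transferred marbles are green (from Bag 1: 9 green of 13; then Bag 2 has 8 total).
  0 green: C(9,0)C(4,2)/C(13,2) = 1/13; then P = 3/8
  1 green: C(9,1)C(4,1)/C(13,2) = 6/13; then P = 4/8
  2 green: C(9,2)C(4,0)/C(13,2) = 6/13; then P = 5/8
P(green from Bag 2) = 57/104 ≈ 0.5481.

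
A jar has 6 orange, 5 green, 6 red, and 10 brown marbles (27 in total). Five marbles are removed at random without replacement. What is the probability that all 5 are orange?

1/13455

Unordered draws without replacement: count favorable combinations over C(27,5).
Favorable = C(6,5) · C(5,0) · C(6,0) · C(10,0) = 6; total = C(27,5) = 80730.
P = 6/80730 = 1/13455 ≈ 0.0001.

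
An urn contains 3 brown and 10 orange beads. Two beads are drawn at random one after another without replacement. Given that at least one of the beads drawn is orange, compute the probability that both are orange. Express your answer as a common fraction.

P(both orange) = C(10,2)/C(13,2) = 15/26; P(at least one orange) = 1 − C(3,2)/C(13,2) = 25/26.
Since 'both orange' ⊆ 'at least one orange', P(both | at least one) = 15/26 / 25/26 = 3/5 ≈ 0.6000.

3/5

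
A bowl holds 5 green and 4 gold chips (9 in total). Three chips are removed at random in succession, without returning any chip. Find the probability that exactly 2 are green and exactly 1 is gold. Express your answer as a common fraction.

Unordered draws without replacement: count favorable combinations over C(9,3).
Favorable = C(5,2) · C(4,1) = 40; total = C(9,3) = 84.
P = 40/84 = 10/21 ≈ 0.4762.

10/21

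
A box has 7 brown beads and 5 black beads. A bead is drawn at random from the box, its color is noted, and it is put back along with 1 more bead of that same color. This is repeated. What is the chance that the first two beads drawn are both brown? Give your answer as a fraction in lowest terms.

14/39

After a brown draw the box holds 8 brown out of 13.
P = (7/12)·(8/13) = 14/39 ≈ 0.3590.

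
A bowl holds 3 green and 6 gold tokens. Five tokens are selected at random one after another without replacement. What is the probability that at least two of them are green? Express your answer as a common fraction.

Sum the hypergeometric tail for j = 2,…,3 green tokens.
Favorable = C(3,2)·C(6,3) + C(3,3)·C(6,2) = 75; total = C(9,5) = 126.
P = 75/126 = 25/42 ≈ 0.5952.

25/42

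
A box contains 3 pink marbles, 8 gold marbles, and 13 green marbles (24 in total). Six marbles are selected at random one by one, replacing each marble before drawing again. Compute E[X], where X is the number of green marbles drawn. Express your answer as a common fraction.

13/4

By linearity of expectation, E[X] = Σ P(draw i is green); each independent draw has P(green) = 13/24.
E[X] = 6 · 13/24 = 13/4 ≈ 3.2500.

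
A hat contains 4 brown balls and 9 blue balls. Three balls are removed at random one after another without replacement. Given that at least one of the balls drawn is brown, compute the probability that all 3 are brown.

P(all 3 brown) = C(4,3)/C(13,3) = 2/143; P(at least one brown) = 1 − C(9,3)/C(13,3) = 101/143.
Since 'all 3 brown' ⊆ 'at least one brown', P(all 3 | at least one) = 2/143 / 101/143 = 2/101 ≈ 0.0198.

2/101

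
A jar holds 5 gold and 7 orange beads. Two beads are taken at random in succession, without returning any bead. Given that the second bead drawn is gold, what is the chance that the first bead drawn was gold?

P(first=gold and the second bead drawn is gold) = (5/12)·(4/11) = 5/33.
P(the second bead drawn is gold) = Σ over first color = 5/33 + 35/132 = 5/12.
By Bayes, P(first=gold | the second bead drawn is gold) = 5/33 / 5/12 = 4/11 ≈ 0.3636.

4/11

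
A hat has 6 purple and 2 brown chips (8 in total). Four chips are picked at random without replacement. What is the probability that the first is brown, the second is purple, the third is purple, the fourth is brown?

Multiply the conditional probability of each draw in order, without replacement, so each draw removes one from its color and from the total.
P = (2/8) · (6/7) · (5/6) · (1/5) = 1/28 ≈ 0.0357.

1/28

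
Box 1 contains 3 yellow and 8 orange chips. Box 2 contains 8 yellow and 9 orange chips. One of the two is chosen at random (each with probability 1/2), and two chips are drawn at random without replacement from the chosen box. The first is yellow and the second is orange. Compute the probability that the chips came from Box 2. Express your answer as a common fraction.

165/301

P(E | Box 1) = 12/55; P(E | Box 2) = 9/34.
P(E) = 1/2·12/55 + 1/2·9/34 = 903/3740.
By Bayes' rule, P(Box 2 | E) = 9/68 / 903/3740 = 165/301 ≈ 0.5482.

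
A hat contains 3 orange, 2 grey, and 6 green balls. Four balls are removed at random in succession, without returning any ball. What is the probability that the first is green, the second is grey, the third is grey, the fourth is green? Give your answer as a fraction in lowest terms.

Multiply the conditional probability of each draw in order, without replacement, so each draw removes one from its color and from the total.
P = (6/11) · (2/10) · (1/9) · (5/8) = 1/132 ≈ 0.0076.

1/132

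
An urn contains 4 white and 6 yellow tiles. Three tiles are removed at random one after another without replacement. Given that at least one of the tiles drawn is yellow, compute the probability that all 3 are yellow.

P(all 3 yellow) = C(6,3)/C(10,3) = 1/6; P(at least one yellow) = 1 − C(4,3)/C(10,3) = 29/30.
Since 'all 3 yellow' ⊆ 'at least one yellow', P(all 3 | at least one) = 1/6 / 29/30 = 5/29 ≈ 0.1724.

5/29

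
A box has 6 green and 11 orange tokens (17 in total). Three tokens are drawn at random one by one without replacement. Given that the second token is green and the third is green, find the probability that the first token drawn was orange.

11/15

P(first=orange and the second token is green and the third is green) = (11/17)·(6/16)·(5/15) = 11/136.
P(E) = Σ over first color = 1/34 + 11/136 = 15/136.
By Bayes, P(first=orange | E) = 11/136 / 15/136 = 11/15 ≈ 0.7333.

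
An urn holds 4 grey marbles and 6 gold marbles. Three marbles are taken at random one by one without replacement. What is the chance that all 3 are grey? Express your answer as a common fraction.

1/30

Multiply the conditional probability of each draw in order, without replacement, so each draw removes one from its color and from the total.
P = (4/10) · (3/9) · (2/8) = 1/30 ≈ 0.0333.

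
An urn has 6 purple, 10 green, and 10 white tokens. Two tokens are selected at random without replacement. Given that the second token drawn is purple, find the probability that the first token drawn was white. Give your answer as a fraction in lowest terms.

2/5

P(first=white and the second token drawn is purple) = (10/26)·(6/25) = 6/65.
P(the second token drawn is purple) = Σ over first color = 3/65 + 6/65 + 6/65 = 3/13.
By Bayes, P(first=white | the second token drawn is purple) = 6/65 / 3/13 = 2/5 ≈ 0.4000.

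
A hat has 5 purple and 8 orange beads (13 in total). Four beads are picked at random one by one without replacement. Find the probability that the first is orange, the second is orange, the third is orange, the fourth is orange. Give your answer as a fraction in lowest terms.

Multiply the conditional probability of each draw in order, without replacement, so each draw removes one from its color and from the total.
P = (8/13) · (7/12) · (6/11) · (5/10) = 14/143 ≈ 0.0979.

14/143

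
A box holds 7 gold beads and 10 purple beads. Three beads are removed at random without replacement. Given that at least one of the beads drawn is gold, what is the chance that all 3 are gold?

P(all 3 gold) = C(7,3)/C(17,3) = 7/136; P(at least one gold) = 1 − C(10,3)/C(17,3) = 14/17.
Since 'all 3 gold' ⊆ 'at least one gold', P(all 3 | at least one) = 7/136 / 14/17 = 1/16 ≈ 0.0625.

1/16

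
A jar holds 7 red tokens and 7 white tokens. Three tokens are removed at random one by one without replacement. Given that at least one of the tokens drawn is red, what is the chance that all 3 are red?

P(all 3 red) = C(7,3)/C(14,3) = 5/52; P(at least one red) = 1 − C(7,3)/C(14,3) = 47/52.
Since 'all 3 red' ⊆ 'at least one red', P(all 3 | at least one) = 5/52 / 47/52 = 5/47 ≈ 0.1064.

5/47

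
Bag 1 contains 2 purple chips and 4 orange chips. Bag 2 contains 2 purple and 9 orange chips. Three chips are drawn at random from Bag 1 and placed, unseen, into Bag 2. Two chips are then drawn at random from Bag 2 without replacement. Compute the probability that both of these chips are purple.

Condition on how many of the transferred chips are purple (from Bag 1: 2 purple of 6; then Bag 2 has 14 total).
  0 purple: C(2,0)C(4,3)/C(6,3) = 1/5; then P = C(2,2)/C(14,2) = 1/91
  1 purple: C(2,1)C(4,2)/C(6,3) = 3/5; then P = C(3,2)/C(14,2) = 3/91
  2 purple: C(2,2)C(4,1)/C(6,3) = 1/5; then P = C(4,2)/C(14,2) = 6/91
P(both purple) = 16/455 ≈ 0.0352.

16/455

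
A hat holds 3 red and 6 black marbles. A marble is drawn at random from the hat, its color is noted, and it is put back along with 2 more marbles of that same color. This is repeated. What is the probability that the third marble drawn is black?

Sum over the four possibilities for the first two draws (black/not-black each), tracking how the black count and total change by +2 per draw.
P(third is black) = 2/3 ≈ 0.6667. (In a Pólya urn every draw has the same marginal probability 6/9.)

2/3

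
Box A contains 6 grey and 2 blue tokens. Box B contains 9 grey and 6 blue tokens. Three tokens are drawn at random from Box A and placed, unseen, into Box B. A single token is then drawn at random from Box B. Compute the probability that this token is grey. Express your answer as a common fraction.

5/8

Condition on how many of the transferred tokens are grey (from Box A: 6 grey of 8; then Box B has 18 total).
  1 grey: C(6,1)C(2,2)/C(8,3) = 3/28; then P = 10/18
  2 grey: C(6,2)C(2,1)/C(8,3) = 15/28; then P = 11/18
  3 grey: C(6,3)C(2,0)/C(8,3) = 5/14; then P = 12/18
P(grey from Box B) = 5/8 ≈ 0.6250.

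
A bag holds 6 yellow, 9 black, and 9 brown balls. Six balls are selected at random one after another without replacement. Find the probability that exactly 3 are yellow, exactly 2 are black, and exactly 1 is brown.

Unordered draws without replacement: count favorable combinations over C(24,6).
Favorable = C(6,3) · C(9,2) · C(9,1) = 6480; total = C(24,6) = 134596.
P = 6480/134596 = 1620/33649 ≈ 0.0481.

1620/33649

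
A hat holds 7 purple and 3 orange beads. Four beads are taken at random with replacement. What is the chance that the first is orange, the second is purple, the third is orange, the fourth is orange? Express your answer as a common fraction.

Multiply the conditional probability of each draw in order, with replacement (the composition resets each draw).
P = (3/10) · (7/10) · (3/10) · (3/10) = 189/10000 ≈ 0.0189.

189/10000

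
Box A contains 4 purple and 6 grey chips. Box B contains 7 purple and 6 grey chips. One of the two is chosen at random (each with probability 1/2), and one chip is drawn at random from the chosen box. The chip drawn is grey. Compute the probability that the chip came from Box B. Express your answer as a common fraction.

P(grey | Box A) = 3/5; P(grey | Box B) = 6/13.
P(grey) = 1/2·3/5 + 1/2·6/13 = 69/130.
By Bayes' rule, P(Box B | grey) = 3/13 / 69/130 = 10/23 ≈ 0.4348.

10/23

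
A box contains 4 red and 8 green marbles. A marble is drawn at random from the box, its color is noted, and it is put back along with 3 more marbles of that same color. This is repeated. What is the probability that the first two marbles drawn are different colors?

Either red then green, or green then red; after the first draw the total is 15.
P = (4/12)·(8/15) + (8/12)·(4/15) = 16/45 ≈ 0.3556.

16/45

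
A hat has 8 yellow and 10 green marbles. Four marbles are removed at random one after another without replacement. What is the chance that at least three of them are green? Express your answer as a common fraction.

13/34

Sum the hypergeometric tail for j = 3,…,4 green marbles.
Favorable = C(10,3)·C(8,1) + C(10,4)·C(8,0) = 1170; total = C(18,4) = 3060.
P = 1170/3060 = 13/34 ≈ 0.3824.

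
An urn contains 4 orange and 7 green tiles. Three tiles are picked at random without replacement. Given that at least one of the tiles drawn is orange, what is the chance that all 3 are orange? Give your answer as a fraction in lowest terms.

2/65

P(all 3 orange) = C(4,3)/C(11,3) = 4/165; P(at least one orange) = 1 − C(7,3)/C(11,3) = 26/33.
Since 'all 3 orange' ⊆ 'at least one orange', P(all 3 | at least one) = 4/165 / 26/33 = 2/65 ≈ 0.0308.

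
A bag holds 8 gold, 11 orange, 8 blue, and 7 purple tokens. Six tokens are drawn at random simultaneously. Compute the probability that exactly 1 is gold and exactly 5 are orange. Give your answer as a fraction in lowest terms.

42/15283

Unordered draws without replacement: count favorable combinations over C(34,6).
Favorable = C(8,1) · C(11,5) · C(8,0) · C(7,0) = 3696; total = C(34,6) = 1344904.
P = 3696/1344904 = 42/15283 ≈ 0.0027.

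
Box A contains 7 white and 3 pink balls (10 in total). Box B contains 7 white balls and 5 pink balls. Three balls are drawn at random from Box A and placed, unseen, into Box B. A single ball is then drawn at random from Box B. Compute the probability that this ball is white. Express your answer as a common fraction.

91/150

Condition on how many of the transferred balls are white (from Box A: 7 white of 10; then Box B has 15 total).
  0 white: C(7,0)C(3,3)/C(10,3) = 1/120; then P = 7/15
  1 white: C(7,1)C(3,2)/C(10,3) = 7/40; then P = 8/15
  2 white: C(7,2)C(3,1)/C(10,3) = 21/40; then P = 9/15
  3 white: C(7,3)C(3,0)/C(10,3) = 7/24; then P = 10/15
P(white from Box B) = 91/150 ≈ 0.6067.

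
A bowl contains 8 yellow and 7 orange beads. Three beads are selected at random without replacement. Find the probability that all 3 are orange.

Unordered draws without replacement: count favorable combinations over C(15,3).
Favorable = C(8,0) · C(7,3) = 35; total = C(15,3) = 455.
P = 35/455 = 1/13 ≈ 0.0769.

1/13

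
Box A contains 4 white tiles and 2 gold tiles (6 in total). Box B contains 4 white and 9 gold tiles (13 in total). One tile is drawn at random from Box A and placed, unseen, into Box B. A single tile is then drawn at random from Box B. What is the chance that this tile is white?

Condition on how many of the transferred tiles are white (from Box A: 4 white of 6; then Box B has 14 total).
  0 white: C(4,0)C(2,1)/C(6,1) = 1/3; then P = 4/14
  1 white: C(4,1)C(2,0)/C(6,1) = 2/3; then P = 5/14
P(white from Box B) = 1/3 ≈ 0.3333.

1/3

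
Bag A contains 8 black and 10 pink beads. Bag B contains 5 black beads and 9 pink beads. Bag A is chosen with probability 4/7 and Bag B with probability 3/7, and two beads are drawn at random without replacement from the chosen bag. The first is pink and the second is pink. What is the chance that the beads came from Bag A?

P(E | Bag A) = 5/17; P(E | Bag B) = 36/91.
P(E) = 4/7·5/17 + 3/7·36/91 = 3656/10829.
By Bayes' rule, P(Bag A | E) = 20/119 / 3656/10829 = 455/914 ≈ 0.4978.

455/914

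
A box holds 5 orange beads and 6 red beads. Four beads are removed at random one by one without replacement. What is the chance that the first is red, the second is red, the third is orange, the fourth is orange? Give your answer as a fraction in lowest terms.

Multiply the conditional probability of each draw in order, without replacement, so each draw removes one from its color and from the total.
P = (6/11) · (5/10) · (5/9) · (4/8) = 5/66 ≈ 0.0758.

5/66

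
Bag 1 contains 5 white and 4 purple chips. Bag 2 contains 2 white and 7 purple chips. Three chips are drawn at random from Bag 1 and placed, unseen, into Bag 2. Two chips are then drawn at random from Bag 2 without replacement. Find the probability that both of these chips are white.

Condition on how many of the transferred chips are white (from Bag 1: 5 white of 9; then Bag 2 has 12 total).
  0 white: C(5,0)C(4,3)/C(9,3) = 1/21; then P = C(2,2)/C(12,2) = 1/66
  1 white: C(5,1)C(4,2)/C(9,3) = 5/14; then P = C(3,2)/C(12,2) = 1/22
  2 white: C(5,2)C(4,1)/C(9,3) = 10/21; then P = C(4,2)/C(12,2) = 1/11
  3 white: C(5,3)C(4,0)/C(9,3) = 5/42; then P = C(5,2)/C(12,2) = 5/33
P(both white) = 31/396 ≈ 0.0783.

31/396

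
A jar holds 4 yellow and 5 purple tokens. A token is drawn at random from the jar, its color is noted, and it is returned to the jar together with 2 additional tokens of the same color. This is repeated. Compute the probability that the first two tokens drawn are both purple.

35/99

After a purple draw the jar holds 7 purple out of 11.
P = (5/9)·(7/11) = 35/99 ≈ 0.3535.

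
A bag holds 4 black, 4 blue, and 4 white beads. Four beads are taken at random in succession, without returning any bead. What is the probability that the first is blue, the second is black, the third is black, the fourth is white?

Multiply the conditional probability of each draw in order, without replacement, so each draw removes one from its color and from the total.
P = (4/12) · (4/11) · (3/10) · (4/9) = 8/495 ≈ 0.0162.

8/495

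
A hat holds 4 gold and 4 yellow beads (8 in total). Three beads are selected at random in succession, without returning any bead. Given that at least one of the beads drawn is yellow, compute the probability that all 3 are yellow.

1/13

P(all 3 yellow) = C(4,3)/C(8,3) = 1/14; P(at least one yellow) = 1 − C(4,3)/C(8,3) = 13/14.
Since 'all 3 yellow' ⊆ 'at least one yellow', P(all 3 | at least one) = 1/14 / 13/14 = 1/13 ≈ 0.0769.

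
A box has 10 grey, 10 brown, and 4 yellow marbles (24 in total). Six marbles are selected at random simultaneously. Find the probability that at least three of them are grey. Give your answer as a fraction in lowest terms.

216/437

Sum the hypergeometric tail for j = 3,…,6 grey marbles.
Favorable = C(10,3)·C(14,3) + C(10,4)·C(14,2) + C(10,5)·C(14,1) + C(10,6)·C(14,0) = 66528; total = C(24,6) = 134596.
P = 66528/134596 = 216/437 ≈ 0.4943.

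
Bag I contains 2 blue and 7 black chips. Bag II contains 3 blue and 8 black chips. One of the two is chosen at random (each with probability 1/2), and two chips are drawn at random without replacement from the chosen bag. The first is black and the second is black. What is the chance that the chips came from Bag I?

55/103

P(E | Bag I) = 7/12; P(E | Bag II) = 28/55.
P(E) = 1/2·7/12 + 1/2·28/55 = 721/1320.
By Bayes' rule, P(Bag I | E) = 7/24 / 721/1320 = 55/103 ≈ 0.5340.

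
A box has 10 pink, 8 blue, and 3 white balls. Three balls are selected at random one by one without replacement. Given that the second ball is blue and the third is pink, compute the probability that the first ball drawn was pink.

P(first=pink and the second ball is blue and the third is pink) = (10/21)·(8/20)·(9/19) = 12/133.
P(E) = Σ over first color = 12/133 + 4/57 + 4/133 = 4/21.
By Bayes, P(first=pink | E) = 12/133 / 4/21 = 9/19 ≈ 0.4737.

9/19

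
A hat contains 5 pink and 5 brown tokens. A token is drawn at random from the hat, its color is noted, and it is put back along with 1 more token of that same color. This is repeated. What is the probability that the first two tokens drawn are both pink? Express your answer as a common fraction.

3/11

After a pink draw the hat holds 6 pink out of 11.
P = (5/10)·(6/11) = 3/11 ≈ 0.2727.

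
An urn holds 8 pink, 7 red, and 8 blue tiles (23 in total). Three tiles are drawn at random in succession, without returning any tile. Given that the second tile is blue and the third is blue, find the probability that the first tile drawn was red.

P(first=red and the second tile is blue and the third is blue) = (7/23)·(8/22)·(7/21) = 28/759.
P(E) = Σ over first color = 32/759 + 28/759 + 8/253 = 28/253.
By Bayes, P(first=red | E) = 28/759 / 28/253 = 1/3 ≈ 0.3333.

1/3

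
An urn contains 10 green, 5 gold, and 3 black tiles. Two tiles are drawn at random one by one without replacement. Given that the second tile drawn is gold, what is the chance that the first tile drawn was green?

10/17

P(first=green and the second tile drawn is gold) = (10/18)·(5/17) = 25/153.
P(the second tile drawn is gold) = Σ over first color = 25/153 + 10/153 + 5/102 = 5/18.
By Bayes, P(first=green | the second tile drawn is gold) = 25/153 / 5/18 = 10/17 ≈ 0.5882.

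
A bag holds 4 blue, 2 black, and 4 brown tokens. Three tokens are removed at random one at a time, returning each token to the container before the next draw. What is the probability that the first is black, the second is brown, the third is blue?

Multiply the conditional probability of each draw in order, with replacement (the composition resets each draw).
P = (2/10) · (4/10) · (4/10) = 4/125 ≈ 0.0320.

4/125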